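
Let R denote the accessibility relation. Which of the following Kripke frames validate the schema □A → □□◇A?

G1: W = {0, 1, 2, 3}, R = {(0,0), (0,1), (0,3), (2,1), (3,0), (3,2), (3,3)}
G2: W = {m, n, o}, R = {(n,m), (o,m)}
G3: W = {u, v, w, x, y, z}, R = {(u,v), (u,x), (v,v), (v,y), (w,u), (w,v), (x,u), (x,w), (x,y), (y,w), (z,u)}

Frame correspondent (Sahlqvist): ∀x ∀z (xR²z → ∃w (xRw ∧ zRw)) — i.e. a generalized confluence (Geach) condition.
G1: fails — 0R²1 but no w with 0Rw and 1Rw.
G2: ✓.
G3: fails — uR²y but no t with uRt and yRt.
Valid on: G2.

G2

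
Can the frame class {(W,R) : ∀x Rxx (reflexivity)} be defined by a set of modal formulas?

Yes: it is reflexivity, defined by the T schema □p → p.
Suppose □p→p is valid. At any x set V(p)={w : Rxw}. Then □p holds at x, so p holds at x, i.e. Rxx.

Yes — defined by □p → p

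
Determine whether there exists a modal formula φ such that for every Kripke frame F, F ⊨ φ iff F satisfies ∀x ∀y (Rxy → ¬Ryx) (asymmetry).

Not modally definable

If a class were modally definable it would be closed under surjective bounded morphisms (Goldblatt–Thomason).
The 4-cycle (worlds s,t,u,v with s→t→u→v→s) is asymmetric. Mapping every world to a single reflexive point • is a surjective bounded morphism, and the reflexive point is not asymmetric (R•• but asymmetry requires ¬R••).
Hence asymmetry is not modally definable.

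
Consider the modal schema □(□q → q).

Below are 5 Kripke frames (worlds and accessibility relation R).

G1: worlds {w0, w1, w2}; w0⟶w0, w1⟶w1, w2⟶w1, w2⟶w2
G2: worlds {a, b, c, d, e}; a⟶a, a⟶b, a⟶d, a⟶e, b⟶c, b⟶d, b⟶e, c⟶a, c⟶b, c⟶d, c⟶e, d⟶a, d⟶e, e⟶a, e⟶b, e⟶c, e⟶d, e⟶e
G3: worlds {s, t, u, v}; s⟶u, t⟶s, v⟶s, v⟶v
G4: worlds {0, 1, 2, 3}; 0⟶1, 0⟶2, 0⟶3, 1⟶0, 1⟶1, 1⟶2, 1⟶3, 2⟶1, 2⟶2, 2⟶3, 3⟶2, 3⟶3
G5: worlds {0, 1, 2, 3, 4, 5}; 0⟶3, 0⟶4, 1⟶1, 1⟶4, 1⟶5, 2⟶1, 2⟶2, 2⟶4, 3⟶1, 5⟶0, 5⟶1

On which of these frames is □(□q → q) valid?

G1

The schema corresponds to shift-reflexivity: ∀x ∀y (Rxy → Ryy).
G1: ✓.
G2: fails — Rbc but not Rcc.
G3: fails — Rsu but not Ruu.
G4: fails — R10 but not R00.
G5: fails — R04 but not R44.
Valid on: G1.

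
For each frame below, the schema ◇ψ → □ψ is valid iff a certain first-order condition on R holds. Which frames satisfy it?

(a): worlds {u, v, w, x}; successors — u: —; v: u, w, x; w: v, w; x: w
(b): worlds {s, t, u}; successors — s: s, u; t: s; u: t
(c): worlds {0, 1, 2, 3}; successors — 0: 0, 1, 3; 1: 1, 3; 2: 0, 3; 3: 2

Frame correspondent (Sahlqvist): ∀x ∀y ∀z (Rxy ∧ Rxz → y = z) — i.e. partial functionality.
(a): fails — v sees both u and w.
(b): fails — s sees both s and u.
(c): fails — 0 sees both 0 and 1.
Valid on no frame.

none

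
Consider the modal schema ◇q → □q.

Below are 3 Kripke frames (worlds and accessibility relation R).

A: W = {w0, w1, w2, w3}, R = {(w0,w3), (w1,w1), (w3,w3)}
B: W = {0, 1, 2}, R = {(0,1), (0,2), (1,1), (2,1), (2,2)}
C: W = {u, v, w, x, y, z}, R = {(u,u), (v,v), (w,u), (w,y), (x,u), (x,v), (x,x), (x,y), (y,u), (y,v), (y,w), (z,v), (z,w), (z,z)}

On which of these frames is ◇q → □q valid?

This is the axiom for partial functionality; its first-order frame correspondent is ∀x ∀y ∀z (Rxy ∧ Rxz → y = z).
A: ✓.
B: fails — 0 sees both 1 and 2.
C: fails — w sees both u and y.
Valid on: A.

A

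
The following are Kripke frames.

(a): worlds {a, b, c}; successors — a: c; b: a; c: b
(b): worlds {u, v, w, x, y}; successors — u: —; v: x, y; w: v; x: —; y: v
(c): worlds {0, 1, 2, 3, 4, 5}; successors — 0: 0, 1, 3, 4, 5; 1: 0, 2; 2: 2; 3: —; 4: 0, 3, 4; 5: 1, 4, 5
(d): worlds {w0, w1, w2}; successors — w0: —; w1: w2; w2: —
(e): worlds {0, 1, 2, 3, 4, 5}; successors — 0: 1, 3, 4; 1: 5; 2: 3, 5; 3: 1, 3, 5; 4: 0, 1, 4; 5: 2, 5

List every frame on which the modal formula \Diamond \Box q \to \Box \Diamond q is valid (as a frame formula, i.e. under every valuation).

(a)

This is the axiom for convergence; its first-order frame correspondent is \forall x \forall y \forall z (Rxy \wedge Rxz \to \exists w (Ryw \wedge Rzw)).
(a): satisfies the condition.
(b): fails — Rvx and Rvx but x and x have no common successor.
(c): fails — R00 and R03 but 0 and 3 have no common successor.
(d): fails — Rw1w2 and Rw1w2 but w2 and w2 have no common successor.
(e): fails — R01 and R04 but 1 and 4 have no common successor.
Valid on: (a).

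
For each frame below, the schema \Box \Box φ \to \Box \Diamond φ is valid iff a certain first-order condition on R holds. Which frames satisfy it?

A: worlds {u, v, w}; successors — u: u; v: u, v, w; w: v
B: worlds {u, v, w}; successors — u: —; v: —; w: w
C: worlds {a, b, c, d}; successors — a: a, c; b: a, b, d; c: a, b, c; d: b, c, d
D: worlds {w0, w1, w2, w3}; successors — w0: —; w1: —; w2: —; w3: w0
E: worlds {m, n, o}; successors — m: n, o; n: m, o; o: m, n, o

A, B, C, E

This is the axiom for a generalized confluence (Geach) condition; its first-order frame correspondent is \forall x \forall z (xRz \to \exists w (x R^2 w \wedge zRw)).
A: holds.
B: holds.
C: holds.
D: fails — w3Rw0 but no w with w3R²w and w0Rw.
E: holds.
Valid on: A, B, C, E.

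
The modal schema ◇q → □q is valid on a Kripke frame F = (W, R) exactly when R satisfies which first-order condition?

Partial functionality

Suppose ◇q→□q is valid. Take Rxy, Rxz and set V(q)={y}. Then ◇q at x, so □q at x, so q at z, i.e. z=y.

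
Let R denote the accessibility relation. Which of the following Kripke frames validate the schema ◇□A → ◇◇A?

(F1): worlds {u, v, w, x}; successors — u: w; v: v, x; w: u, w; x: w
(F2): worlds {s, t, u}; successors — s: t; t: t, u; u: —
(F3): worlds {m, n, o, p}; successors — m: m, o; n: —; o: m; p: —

Frame correspondent (Sahlqvist): ∀x ∀y (xRy → ∃w (yRw ∧ xR²w)) — i.e. a generalized confluence (Geach) condition.
(F1): satisfies the condition.
(F2): fails — tRu but no w with uRw and tR²w.
(F3): satisfies the condition.
Valid on: (F1), (F3).

(F1), (F3)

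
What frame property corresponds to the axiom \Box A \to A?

This schema is the T axiom.
Its frame correspondent is reflexivity — \forall x Rxx.

Reflexivity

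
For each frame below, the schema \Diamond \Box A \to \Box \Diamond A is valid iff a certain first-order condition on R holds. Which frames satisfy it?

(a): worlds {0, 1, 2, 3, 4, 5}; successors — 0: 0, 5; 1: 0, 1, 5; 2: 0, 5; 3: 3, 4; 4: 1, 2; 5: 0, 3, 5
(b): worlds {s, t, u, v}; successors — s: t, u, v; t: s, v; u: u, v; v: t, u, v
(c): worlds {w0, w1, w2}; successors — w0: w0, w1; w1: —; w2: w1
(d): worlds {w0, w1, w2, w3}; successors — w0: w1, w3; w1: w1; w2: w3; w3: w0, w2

The schema corresponds to convergence: \forall x \forall y \forall z (Rxy \wedge Rxz \to \exists w (Ryw \wedge Rzw)).
(a): fails — R34 and R33 but 4 and 3 have no common successor.
(b): holds.
(c): fails — Rw0w1 and Rw0w1 but w1 and w1 have no common successor.
(d): fails — Rw0w1 and Rw0w3 but w1 and w3 have no common successor.

(b)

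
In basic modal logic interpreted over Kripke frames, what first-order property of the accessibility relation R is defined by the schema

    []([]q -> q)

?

This is the T□ axiom.
Its frame correspondent is shift-reflexivity — forall x forall y (Rxy -> Ryy).

shift-reflexivity: forall x forall y (Rxy -> Ryy)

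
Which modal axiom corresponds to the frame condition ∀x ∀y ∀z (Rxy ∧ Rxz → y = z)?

A defining formula is ◇q → □q (the CD axiom).
Suppose ◇q→□q is valid. Take Rxy, Rxz and set V(q)={y}. Then ◇q at x, so □q at x, so q at z, i.e. z=y.

◇q → □q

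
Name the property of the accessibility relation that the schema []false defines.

emptiness of R

This schema is the Ver axiom.
Its frame correspondent is emptiness of R — forall x forall y ~Rxy.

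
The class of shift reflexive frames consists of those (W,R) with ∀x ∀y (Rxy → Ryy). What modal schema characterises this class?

□(□ψ → ψ)

The condition is shift-reflexivity. The T□ schema □(□ψ → ψ) defines it.
Suppose □(□ψ→ψ) is valid. Take Rxy and set V(ψ)={w : Ryw}. Then at y, □ψ holds; since □(□ψ→ψ) at x, □ψ→ψ at y, so ψ at y, i.e. Ryy.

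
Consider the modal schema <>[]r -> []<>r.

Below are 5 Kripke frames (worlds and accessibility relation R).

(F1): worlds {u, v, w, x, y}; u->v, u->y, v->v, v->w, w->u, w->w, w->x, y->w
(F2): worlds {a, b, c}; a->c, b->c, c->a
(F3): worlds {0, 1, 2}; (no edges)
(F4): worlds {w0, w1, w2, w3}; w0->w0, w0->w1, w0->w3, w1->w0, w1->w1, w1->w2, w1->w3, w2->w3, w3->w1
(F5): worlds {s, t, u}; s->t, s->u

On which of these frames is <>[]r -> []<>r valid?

Frame correspondent (Sahlqvist): forall x forall y forall z (Rxy & Rxz -> exists w (Ryw & Rzw)) — i.e. convergence.
(F1): fails — Rww and Rwu but w and u have no common successor.
(F2): condition met.
(F3): condition met.
(F4): fails — Rw1w2 and Rw1w3 but w2 and w3 have no common successor.
(F5): fails — Rsu and Rsu but u and u have no common successor.

(F2), (F3)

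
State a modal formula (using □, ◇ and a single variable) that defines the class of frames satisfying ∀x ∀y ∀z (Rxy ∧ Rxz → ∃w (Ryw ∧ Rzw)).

◇□s → □◇s

A defining formula is ◇□s → □◇s (the .2 axiom).
Suppose ◇□s→□◇s is valid. Take Rxy, Rxz and set V(s)={w : Ryw}. Then □s at y so ◇□s at x, so □◇s at x, so ◇s at z, giving w with Rzw and Ryw.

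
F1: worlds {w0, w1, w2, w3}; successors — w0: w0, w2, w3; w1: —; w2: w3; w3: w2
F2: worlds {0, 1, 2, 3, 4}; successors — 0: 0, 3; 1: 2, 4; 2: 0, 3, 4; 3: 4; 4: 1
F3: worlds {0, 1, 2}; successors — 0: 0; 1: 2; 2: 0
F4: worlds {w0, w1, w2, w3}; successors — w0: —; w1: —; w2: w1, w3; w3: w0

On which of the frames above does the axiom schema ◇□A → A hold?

The schema corresponds to symmetry: ∀x ∀y (Rxy → Ryx).
F1: fails — Rw0w2 but not Rw2w0.
F2: fails — R34 but not R43.
F3: fails — R12 but not R21.
F4: fails — Rw3w0 but not Rw0w3.

none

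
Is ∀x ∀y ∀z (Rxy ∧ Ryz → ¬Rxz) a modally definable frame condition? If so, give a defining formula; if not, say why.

No — not modally definable

Modal frame validity is preserved under surjective bounded morphisms.
The 3-cycle (worlds w0,w1,w2 with w0→w1→w2→w0) is intransitive. Mapping every world to a single reflexive point • is a surjective bounded morphism; the reflexive point is not intransitive (R••∧R•• but R••).
Hence intransitivity is not modally definable.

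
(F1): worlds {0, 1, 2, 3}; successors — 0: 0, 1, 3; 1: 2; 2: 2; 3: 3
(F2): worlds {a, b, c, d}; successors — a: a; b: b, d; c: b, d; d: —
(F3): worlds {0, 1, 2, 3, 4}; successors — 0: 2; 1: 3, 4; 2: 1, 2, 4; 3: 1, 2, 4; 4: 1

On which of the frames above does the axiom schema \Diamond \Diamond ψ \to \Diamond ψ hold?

(F2)

Frame correspondent (Sahlqvist): \forall x \forall y \forall z (Rxy \wedge Ryz \to Rxz) — i.e. transitivity.
(F1): fails — R01 and R12 but not R02.
(F2): satisfies the condition.
(F3): fails — R02 and R21 but not R01.
Valid on: (F2).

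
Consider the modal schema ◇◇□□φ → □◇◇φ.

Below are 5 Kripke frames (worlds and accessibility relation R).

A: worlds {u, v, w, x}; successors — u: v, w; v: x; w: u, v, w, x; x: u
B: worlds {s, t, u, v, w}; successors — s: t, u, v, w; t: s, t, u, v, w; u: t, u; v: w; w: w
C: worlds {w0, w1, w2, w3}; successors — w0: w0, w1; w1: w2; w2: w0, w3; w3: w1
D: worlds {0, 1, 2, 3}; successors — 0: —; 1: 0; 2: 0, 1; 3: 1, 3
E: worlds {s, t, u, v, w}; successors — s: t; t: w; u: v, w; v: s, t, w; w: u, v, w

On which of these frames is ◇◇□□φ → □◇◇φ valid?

B, E

The schema corresponds to a generalized confluence (Geach) condition: ∀x ∀y ∀z ((xR²y ∧ xRz) → ∃w (yR²w ∧ zR²w)).
A: fails — uR²x, uRv but no t with xR²t and vR²t.
B: satisfies the condition.
C: fails — w1R²w3, w1Rw2 but no w with w3R²w and w2R²w.
D: fails — 2R²0, 2R0 but no w with 0R²w and 0R²w.
E: satisfies the condition.
Valid on: B, E.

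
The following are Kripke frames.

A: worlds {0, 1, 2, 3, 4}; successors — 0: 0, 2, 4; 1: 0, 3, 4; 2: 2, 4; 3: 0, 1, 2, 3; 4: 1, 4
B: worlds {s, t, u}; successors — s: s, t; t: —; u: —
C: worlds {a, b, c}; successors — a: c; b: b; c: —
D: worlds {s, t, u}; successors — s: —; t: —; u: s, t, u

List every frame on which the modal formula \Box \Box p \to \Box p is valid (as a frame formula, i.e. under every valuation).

A, B, D

Frame correspondent (Sahlqvist): \forall x \forall y (Rxy \to \exists z (Rxz \wedge Rzy)) — i.e. density.
A: condition met.
B: condition met.
C: fails — Rac but no z with Raz and Rzc.
D: condition met.
Valid on: A, B, D.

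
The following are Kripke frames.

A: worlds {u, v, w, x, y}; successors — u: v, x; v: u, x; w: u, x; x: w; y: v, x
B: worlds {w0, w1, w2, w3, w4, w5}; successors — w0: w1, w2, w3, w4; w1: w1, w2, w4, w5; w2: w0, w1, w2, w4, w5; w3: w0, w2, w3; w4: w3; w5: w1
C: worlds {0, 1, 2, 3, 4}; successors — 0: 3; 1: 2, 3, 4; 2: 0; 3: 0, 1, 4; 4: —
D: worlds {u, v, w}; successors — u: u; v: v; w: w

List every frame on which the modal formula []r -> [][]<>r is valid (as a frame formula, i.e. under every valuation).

Frame correspondent (Sahlqvist): forall x forall z (x R^2 z -> exists w (xRw & zRw)) — i.e. a generalized confluence (Geach) condition.
A: fails — uR²x but no t with uRt and xRt.
B: fails — w1R²w4 but no w with w1Rw and w4Rw.
C: fails — 0R²4 but no w with 0Rw and 4Rw.
D: condition met.
Valid on: D.

D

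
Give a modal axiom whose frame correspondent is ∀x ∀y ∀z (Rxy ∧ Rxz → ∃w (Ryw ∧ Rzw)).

This is convergence; the standard corresponding axiom is .2: ◇□s → □◇s.
Suppose ◇□s→□◇s is valid. Take Rxy, Rxz and set V(s)={w : Ryw}. Then □s at y so ◇□s at x, so □◇s at x, so ◇s at z, giving w with Rzw and Ryw.

◇□s → □◇s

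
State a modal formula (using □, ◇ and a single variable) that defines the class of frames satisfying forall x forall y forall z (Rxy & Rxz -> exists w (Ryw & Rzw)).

◇□p → □◇p

This is convergence; the standard corresponding axiom is .2: ◇□p → □◇p.
Suppose ◇□p→□◇p is valid. Take Rxy, Rxz and set V(p)={w : Ryw}. Then □p at y so ◇□p at x, so □◇p at x, so ◇p at z, giving w with Rzw and Ryw.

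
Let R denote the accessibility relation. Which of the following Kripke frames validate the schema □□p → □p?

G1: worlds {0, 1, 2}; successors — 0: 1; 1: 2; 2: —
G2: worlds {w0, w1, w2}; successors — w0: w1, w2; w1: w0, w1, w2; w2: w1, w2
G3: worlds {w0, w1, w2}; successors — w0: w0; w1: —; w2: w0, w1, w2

Frame correspondent (Sahlqvist): ∀x ∀y (Rxy → ∃z (Rxz ∧ Rzy)) — i.e. density.
G1: fails — R12 but no z with R1z and Rz2.
G2: condition met.
G3: condition met.

G2, G3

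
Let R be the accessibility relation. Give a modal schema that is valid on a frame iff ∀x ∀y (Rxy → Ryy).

□(□q → q)

This is shift-reflexivity; the standard corresponding axiom is T□: □(□q → q).
Suppose □(□q→q) is valid. Take Rxy and set V(q)={w : Ryw}. Then at y, □q holds; since □(□q→q) at x, □q→q at y, so q at y, i.e. Ryy.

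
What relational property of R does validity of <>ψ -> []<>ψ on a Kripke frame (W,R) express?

the Euclidean property: forall x forall y forall z (Rxy & Rxz -> Ryz)

This schema is the 5 axiom.
It corresponds to the Euclidean property: forall x forall y forall z (Rxy & Rxz -> Ryz).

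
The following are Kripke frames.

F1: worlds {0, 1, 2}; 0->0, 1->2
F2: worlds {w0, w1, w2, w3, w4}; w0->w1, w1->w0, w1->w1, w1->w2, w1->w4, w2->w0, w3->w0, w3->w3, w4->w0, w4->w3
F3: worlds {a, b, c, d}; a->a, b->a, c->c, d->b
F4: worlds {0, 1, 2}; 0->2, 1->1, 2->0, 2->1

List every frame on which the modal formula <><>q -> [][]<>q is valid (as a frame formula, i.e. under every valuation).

This is the axiom for a generalized confluence (Geach) condition; its first-order frame correspondent is forall x forall y forall z ((x R^2 y & x R^2 z) -> exists w (y = w & zRw)).
F1: satisfies the condition.
F2: fails — w0R²w0, w0R²w0 but no w with w0=w and w0Rw.
F3: satisfies the condition.
F4: fails — 0R²0, 0R²0 but no w with 0=w and 0Rw.
Valid on: F1, F3.

F1, F3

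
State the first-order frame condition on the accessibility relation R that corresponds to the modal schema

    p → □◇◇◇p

∀x ∀z (xRz → ∃w (x = w ∧ zR³w))

This is a Sahlqvist (Geach-type) schema ◇^0□^0p → □^1◇^3p.
First-order correspondent: ∀x ∀z (xRz → ∃w (x = w ∧ zR³w)).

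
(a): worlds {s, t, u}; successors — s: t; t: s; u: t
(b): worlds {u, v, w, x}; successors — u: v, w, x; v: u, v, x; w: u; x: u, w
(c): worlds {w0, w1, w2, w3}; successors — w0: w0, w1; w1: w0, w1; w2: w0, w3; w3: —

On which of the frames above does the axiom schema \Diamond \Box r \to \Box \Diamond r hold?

Frame correspondent (Sahlqvist): \forall x \forall y \forall z (Rxy \wedge Rxz \to \exists w (Ryw \wedge Rzw)) — i.e. convergence.
(a): condition met.
(b): fails — Rxw and Rxu but w and u have no common successor.
(c): fails — Rw2w0 and Rw2w3 but w0 and w3 have no common successor.
Valid on: (a).

(a)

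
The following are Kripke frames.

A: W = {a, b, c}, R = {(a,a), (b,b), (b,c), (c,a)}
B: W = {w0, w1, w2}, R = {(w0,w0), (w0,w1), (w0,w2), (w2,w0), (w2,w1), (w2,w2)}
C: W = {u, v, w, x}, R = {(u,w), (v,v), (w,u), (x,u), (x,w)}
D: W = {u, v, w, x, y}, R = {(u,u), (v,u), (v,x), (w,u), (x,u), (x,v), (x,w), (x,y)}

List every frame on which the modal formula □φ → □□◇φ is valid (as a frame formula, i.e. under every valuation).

This is the axiom for a generalized confluence (Geach) condition; its first-order frame correspondent is ∀x ∀z (xR²z → ∃w (xRw ∧ zRw)).
A: fails — bR²a but no w with bRw and aRw.
B: fails — w0R²w1 but no w with w0Rw and w1Rw.
C: satisfies the condition.
D: fails — vR²y but no t with vRt and yRt.

C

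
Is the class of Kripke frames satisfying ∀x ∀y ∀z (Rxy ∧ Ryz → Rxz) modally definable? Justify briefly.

Yes — defined by □r → □□r

The condition is transitivity. A defining modal formula is □r → □□r.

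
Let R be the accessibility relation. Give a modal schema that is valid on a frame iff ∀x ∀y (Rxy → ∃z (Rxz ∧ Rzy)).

This is density; the standard corresponding axiom is C4: □□ψ → □ψ.
Suppose □□ψ→□ψ is valid. Take Rxy and set V(ψ)={w : xR²w}. Then □□ψ at x, so □ψ at x, so ψ at y, i.e. ∃z(Rxz∧Rzy).

□□ψ → □ψ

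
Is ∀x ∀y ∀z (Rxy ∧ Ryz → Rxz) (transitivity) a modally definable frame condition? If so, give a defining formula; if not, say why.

Definable; □q → □□q defines it

The condition is transitivity. A defining modal formula is □q → □□q.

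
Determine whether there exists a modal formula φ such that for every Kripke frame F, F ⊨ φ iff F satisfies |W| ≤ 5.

Any modally definable frame class is closed under disjoint unions.
Any modal formula valid on each of 6 disjoint one-world frames is valid on their disjoint union (validity is preserved under disjoint unions). Each one-world frame has |W|=1≤5, but the union has |W|=6.
So no modal formula (or set of formulas) defines exactly the |W|≤5 frames.

Not definable by any modal formula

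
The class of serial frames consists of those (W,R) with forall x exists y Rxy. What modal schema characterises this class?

The condition is seriality. The D schema □ψ → ◇ψ defines it.
Suppose □ψ→◇ψ is valid. At any x set V(ψ)=W. Then □ψ at x, so ◇ψ at x, so x has a successor.

□ψ → ◇ψ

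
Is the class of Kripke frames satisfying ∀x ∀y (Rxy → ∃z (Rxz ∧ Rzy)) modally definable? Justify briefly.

Yes, by □□q → □q

This is a Sahlqvist condition; the C4 axiom □□q → □q defines it.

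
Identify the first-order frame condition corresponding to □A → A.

Reflexivity

Suppose □A→A is valid. At any x set V(A)={w : Rxw}. Then □A holds at x, so A holds at x, i.e. Rxx.
Conversely, on a frame with reflexivity the schema holds at every world under every valuation.
Frame condition: ∀x Rxx.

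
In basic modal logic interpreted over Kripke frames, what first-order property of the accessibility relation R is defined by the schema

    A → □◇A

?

Suppose A→□◇A is valid. Take Rxy and set V(A)={x}. Then A at x, so □◇A at x, so ◇A at y, so some z with Ryz has A; z=x, i.e. Ryx.
Conversely, on a frame with symmetry the schema holds at every world under every valuation.
So the correspondent is symmetry.

Symmetry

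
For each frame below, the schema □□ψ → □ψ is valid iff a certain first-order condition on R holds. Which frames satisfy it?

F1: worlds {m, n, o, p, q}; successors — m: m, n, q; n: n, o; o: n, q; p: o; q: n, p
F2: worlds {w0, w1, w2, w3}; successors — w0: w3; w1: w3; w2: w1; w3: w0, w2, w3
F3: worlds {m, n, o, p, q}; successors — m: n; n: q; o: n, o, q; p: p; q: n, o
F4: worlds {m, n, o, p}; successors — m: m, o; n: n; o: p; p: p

This is the axiom for density; its first-order frame correspondent is ∀x ∀y (Rxy → ∃z (Rxz ∧ Rzy)).
F1: fails — Rpo but no z with Rpz and Rzo.
F2: fails — Rw2w1 but no z with Rw2z and Rzw1.
F3: fails — Rnq but no z with Rnz and Rzq.
F4: condition met.

F4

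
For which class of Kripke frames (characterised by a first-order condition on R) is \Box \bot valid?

emptiness of R: \forall x \forall y \neg Rxy

□⊥ is valid iff no world has any successor (otherwise □⊥ fails at any world with one).
The converse is a direct semantic check.
So the correspondent is emptiness of R.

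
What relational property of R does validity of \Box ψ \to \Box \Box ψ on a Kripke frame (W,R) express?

Suppose □ψ→□□ψ is valid. Take Rxy, Ryz and set V(ψ)={w : Rxw}. Then □ψ at x, so □□ψ at x, so □ψ at y, so ψ at z, i.e. Rxz.

Transitivity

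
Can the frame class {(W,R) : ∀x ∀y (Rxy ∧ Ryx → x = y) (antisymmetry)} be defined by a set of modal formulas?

Not modally definable

Modal frame validity is preserved under surjective bounded morphisms.
The 4-cycle (worlds s,t,u,v with s→t→u→v→s) is antisymmetric. Sending even-indexed worlds to • and odd-indexed worlds to ∘ is a surjective bounded morphism onto the two-world frame with •↔∘, which is not antisymmetric.
So the class is not modally definable.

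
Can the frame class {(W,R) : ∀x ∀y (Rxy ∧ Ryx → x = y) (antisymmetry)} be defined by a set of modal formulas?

No

If a class were modally definable it would be closed under surjective bounded morphisms (Goldblatt–Thomason).
The 4-cycle (worlds 0,1,2,3 with 0→1→2→3→0) is antisymmetric. Sending even-indexed worlds to a and odd-indexed worlds to b is a surjective bounded morphism onto the two-world frame with a↔b, which is not antisymmetric.
So no modal formula (or set of formulas) defines exactly the antisymmetric frames.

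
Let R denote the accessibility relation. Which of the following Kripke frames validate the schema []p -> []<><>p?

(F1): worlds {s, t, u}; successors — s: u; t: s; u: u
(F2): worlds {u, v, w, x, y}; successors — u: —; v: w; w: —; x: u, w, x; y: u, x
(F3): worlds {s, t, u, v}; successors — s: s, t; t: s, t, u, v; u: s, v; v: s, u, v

(F3)

Frame correspondent (Sahlqvist): forall x forall z (xRz -> exists w (xRw & z R^2 w)) — i.e. a generalized confluence (Geach) condition.
(F1): fails — tRs but no w with tRw and sR²w.
(F2): fails — vRw but no t with vRt and wR²t.
(F3): ✓.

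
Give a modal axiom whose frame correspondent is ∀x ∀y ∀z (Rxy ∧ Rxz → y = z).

A defining formula is ◇q → □q (the CD axiom).
Suppose ◇q→□q is valid. Take Rxy, Rxz and set V(q)={y}. Then ◇q at x, so □q at x, so q at z, i.e. z=y.

◇q → □q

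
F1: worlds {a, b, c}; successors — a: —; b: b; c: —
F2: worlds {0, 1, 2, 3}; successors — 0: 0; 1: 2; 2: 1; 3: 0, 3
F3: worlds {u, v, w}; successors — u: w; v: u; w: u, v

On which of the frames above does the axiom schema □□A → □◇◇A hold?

This is the axiom for a generalized confluence (Geach) condition; its first-order frame correspondent is ∀x ∀z (xRz → ∃w (xR²w ∧ zR²w)).
F1: holds.
F2: fails — 1R2 but no w with 1R²w and 2R²w.
F3: fails — vRu but no t with vR²t and uR²t.
Valid on: F1.

F1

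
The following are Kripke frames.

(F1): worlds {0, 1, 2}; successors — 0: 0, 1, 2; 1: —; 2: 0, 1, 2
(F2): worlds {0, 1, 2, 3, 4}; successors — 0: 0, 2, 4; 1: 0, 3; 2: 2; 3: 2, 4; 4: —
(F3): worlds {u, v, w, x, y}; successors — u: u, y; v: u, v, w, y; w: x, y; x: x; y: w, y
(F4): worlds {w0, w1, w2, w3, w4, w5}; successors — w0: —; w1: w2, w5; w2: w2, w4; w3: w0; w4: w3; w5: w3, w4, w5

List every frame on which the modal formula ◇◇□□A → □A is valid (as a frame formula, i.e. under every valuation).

This is the axiom for a generalized confluence (Geach) condition; its first-order frame correspondent is ∀x ∀y ∀z ((xR²y ∧ xRz) → ∃w (yR²w ∧ z = w)).
(F1): fails — 0R²1, 0R0 but no w with 1R²w and 0=w.
(F2): fails — 0R²2, 0R0 but no w with 2R²w and 0=w.
(F3): fails — uR²w, uRu but no t with wR²t and u=t.
(F4): fails — w1R²w2, w1Rw5 but no w with w2R²w and w5=w.

none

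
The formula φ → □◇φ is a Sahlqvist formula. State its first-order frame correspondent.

symmetry: ∀x ∀y (Rxy → Ryx)

Suppose φ→□◇φ is valid. Take Rxy and set V(φ)={x}. Then φ at x, so □◇φ at x, so ◇φ at y, so some z with Ryz has φ; z=x, i.e. Ryx.
Conversely, any frame satisfying ∀x ∀y (Rxy → Ryx) validates the schema.
So the correspondent is symmetry.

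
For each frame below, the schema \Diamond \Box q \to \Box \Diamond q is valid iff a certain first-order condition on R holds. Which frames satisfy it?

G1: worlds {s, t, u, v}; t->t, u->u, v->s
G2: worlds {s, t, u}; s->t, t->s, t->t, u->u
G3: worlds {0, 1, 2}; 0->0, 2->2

Frame correspondent (Sahlqvist): \forall x \forall y \forall z (Rxy \wedge Rxz \to \exists w (Ryw \wedge Rzw)) — i.e. convergence.
G1: fails — Rvs and Rvs but s and s have no common successor.
G2: satisfies the condition.
G3: satisfies the condition.
Valid on: G2, G3.

G2, G3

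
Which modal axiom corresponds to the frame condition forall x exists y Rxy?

□r → ◇r

A defining formula is □r → ◇r (the D axiom).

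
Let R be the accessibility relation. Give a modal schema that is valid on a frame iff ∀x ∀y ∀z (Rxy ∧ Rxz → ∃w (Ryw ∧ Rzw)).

This is convergence; the standard corresponding axiom is .2: ◇□r → □◇r.

◇□r → □◇r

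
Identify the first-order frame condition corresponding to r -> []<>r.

This is the B axiom.
Its frame correspondent is symmetry — forall x forall y (Rxy -> Ryx).

Symmetry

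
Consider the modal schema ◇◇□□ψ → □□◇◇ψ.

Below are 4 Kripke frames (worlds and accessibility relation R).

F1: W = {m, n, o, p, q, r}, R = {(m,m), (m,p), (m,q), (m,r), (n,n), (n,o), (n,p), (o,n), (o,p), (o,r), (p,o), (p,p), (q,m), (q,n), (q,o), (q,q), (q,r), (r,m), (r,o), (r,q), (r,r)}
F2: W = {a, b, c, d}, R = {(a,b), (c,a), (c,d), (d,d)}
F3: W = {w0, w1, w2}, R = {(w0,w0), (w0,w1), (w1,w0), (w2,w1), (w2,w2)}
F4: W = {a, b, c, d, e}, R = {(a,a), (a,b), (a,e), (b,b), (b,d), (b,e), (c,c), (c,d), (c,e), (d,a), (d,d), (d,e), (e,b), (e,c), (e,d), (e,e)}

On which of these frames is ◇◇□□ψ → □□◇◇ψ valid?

F1, F3, F4

This is the axiom for a generalized confluence (Geach) condition; its first-order frame correspondent is ∀x ∀y ∀z ((xR²y ∧ xR²z) → ∃w (yR²w ∧ zR²w)).
F1: satisfies the condition.
F2: fails — cR²b, cR²b but no w with bR²w and bR²w.
F3: satisfies the condition.
F4: satisfies the condition.
Valid on: F1, F3, F4.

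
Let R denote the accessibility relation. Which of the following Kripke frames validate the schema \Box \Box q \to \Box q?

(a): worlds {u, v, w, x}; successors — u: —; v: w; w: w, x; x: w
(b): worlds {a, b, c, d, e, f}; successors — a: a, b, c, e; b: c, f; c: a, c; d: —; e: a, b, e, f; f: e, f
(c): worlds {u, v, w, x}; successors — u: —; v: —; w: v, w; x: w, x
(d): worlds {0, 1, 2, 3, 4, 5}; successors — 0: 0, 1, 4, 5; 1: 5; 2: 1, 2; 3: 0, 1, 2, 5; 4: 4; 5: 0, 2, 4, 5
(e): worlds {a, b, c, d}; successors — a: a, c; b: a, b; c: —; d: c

(a), (b), (c), (d)

This is the axiom for density; its first-order frame correspondent is \forall x \forall y (Rxy \to \exists z (Rxz \wedge Rzy)).
(a): condition met.
(b): condition met.
(c): condition met.
(d): condition met.
(e): fails — Rdc but no z with Rdz and Rzc.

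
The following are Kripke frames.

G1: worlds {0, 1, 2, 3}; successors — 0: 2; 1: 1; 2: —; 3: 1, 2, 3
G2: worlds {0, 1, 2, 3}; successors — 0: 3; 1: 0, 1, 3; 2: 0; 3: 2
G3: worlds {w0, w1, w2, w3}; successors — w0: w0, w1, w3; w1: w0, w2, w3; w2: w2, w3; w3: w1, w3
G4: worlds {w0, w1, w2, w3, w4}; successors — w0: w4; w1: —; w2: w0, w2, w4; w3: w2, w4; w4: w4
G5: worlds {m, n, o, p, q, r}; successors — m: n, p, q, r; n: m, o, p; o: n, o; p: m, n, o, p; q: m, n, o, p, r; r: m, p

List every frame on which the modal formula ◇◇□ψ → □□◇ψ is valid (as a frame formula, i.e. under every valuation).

G3, G4

The schema corresponds to a generalized confluence (Geach) condition: ∀x ∀y ∀z ((xR²y ∧ xR²z) → ∃w (yRw ∧ zRw)).
G1: fails — 3R²1, 3R²2 but no w with 1Rw and 2Rw.
G2: fails — 1R²0, 1R²2 but no w with 0Rw and 2Rw.
G3: satisfies the condition.
G4: satisfies the condition.
G5: fails — mR²o, mR²r but no w with oRw and rRw.
Valid on: G3, G4.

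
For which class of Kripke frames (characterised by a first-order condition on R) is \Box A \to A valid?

Reflexivity

This is the T axiom.
It corresponds to reflexivity: \forall x Rxx.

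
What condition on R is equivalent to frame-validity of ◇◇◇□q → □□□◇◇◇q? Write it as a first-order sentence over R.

∀x ∀y ∀z ((xR³y ∧ xR³z) → ∃w (yRw ∧ zR³w))

This is a Sahlqvist (Geach-type) schema ◇^3□^1q → □^3◇^3q.
First-order correspondent: ∀x ∀y ∀z ((xR³y ∧ xR³z) → ∃w (yRw ∧ zR³w)).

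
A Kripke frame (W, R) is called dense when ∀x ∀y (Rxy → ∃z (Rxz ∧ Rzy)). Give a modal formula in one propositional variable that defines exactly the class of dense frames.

A defining formula is □□p → □p (the C4 axiom).

□□p → □p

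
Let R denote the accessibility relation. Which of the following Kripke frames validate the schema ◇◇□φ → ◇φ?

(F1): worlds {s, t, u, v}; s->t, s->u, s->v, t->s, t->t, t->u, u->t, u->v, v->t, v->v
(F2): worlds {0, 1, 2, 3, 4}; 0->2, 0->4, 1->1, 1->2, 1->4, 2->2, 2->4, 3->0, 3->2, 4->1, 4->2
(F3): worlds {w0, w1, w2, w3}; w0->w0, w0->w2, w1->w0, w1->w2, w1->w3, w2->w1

Frame correspondent (Sahlqvist): ∀x ∀y (xR²y → ∃w (yRw ∧ xRw)) — i.e. a generalized confluence (Geach) condition.
(F1): holds.
(F2): holds.
(F3): fails — w0R²w2 but no w with w2Rw and w0Rw.
Valid on: (F1), (F2).

(F1), (F2)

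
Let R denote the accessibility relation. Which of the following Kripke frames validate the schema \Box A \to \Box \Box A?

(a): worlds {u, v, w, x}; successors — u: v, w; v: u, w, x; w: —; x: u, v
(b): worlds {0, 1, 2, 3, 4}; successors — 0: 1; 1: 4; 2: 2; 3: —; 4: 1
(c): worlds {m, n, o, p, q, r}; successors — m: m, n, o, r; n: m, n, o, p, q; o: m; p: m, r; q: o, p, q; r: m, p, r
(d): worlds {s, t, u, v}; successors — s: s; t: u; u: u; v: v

The schema corresponds to transitivity: \forall x \forall y \forall z (Rxy \wedge Ryz \to Rxz).
(a): fails — Ruv and Rvu but not Ruu.
(b): fails — R01 and R14 but not R04.
(c): fails — Rom and Rmr but not Ror.
(d): condition met.
Valid on: (d).

(d)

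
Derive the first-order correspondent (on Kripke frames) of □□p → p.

∀x ∃w (xR²w ∧ x = w)

This is a Sahlqvist (Geach-type) schema ◇^0□^2p → □^0◇^0p.
First-order correspondent: ∀x ∃w (xR²w ∧ x = w).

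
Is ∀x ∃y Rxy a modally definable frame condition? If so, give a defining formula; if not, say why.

The condition is seriality. A defining modal formula is □r → ◇r.
Suppose □r→◇r is valid. At any x set V(r)=W. Then □r at x, so ◇r at x, so x has a successor.

Yes, by □r → ◇r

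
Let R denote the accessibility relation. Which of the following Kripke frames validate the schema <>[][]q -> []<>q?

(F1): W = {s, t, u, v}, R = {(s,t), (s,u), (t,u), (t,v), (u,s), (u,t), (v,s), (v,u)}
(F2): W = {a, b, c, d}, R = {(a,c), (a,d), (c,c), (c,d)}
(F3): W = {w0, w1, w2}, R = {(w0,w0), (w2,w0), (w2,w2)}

(F1), (F3)

Frame correspondent (Sahlqvist): forall x forall y forall z ((xRy & xRz) -> exists w (y R^2 w & zRw)) — i.e. a generalized confluence (Geach) condition.
(F1): condition met.
(F2): fails — aRc, aRd but no w with cR²w and dRw.
(F3): condition met.
Valid on: (F1), (F3).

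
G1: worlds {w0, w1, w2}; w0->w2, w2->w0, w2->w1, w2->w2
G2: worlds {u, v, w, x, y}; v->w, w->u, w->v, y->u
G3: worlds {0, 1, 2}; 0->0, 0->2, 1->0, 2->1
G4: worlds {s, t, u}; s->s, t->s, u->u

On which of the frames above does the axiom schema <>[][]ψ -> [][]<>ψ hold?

G4

The schema corresponds to a generalized confluence (Geach) condition: forall x forall y forall z ((xRy & x R^2 z) -> exists w (y R^2 w & zRw)).
G1: fails — w0Rw2, w0R²w1 but no w with w2R²w and w1Rw.
G2: fails — vRw, vR²u but no t with wR²t and uRt.
G3: fails — 0R2, 0R²2 but no w with 2R²w and 2Rw.
G4: condition met.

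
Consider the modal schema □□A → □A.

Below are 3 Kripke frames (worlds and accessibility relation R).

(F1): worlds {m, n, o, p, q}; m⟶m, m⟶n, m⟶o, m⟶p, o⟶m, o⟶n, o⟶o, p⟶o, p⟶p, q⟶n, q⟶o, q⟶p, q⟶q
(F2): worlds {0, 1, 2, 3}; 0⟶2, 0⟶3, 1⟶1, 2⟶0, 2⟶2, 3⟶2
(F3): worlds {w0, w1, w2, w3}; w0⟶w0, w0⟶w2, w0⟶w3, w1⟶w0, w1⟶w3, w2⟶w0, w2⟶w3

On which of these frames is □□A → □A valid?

Frame correspondent (Sahlqvist): ∀x ∀y (Rxy → ∃z (Rxz ∧ Rzy)) — i.e. density.
(F1): ✓.
(F2): fails — R03 but no z with R0z and Rz3.
(F3): ✓.

(F1), (F3)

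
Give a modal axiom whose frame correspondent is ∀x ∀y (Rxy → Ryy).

A defining formula is □(□r → r) (the T□ axiom).
Suppose □(□r→r) is valid. Take Rxy and set V(r)={w : Ryw}. Then at y, □r holds; since □(□r→r) at x, □r→r at y, so r at y, i.e. Ryy.

□(□r → r)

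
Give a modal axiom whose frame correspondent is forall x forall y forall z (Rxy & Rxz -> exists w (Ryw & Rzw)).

◇□r → □◇r

This is convergence; the standard corresponding axiom is .2: ◇□r → □◇r.
Suppose ◇□r→□◇r is valid. Take Rxy, Rxz and set V(r)={w : Ryw}. Then □r at y so ◇□r at x, so □◇r at x, so ◇r at z, giving w with Rzw and Ryw.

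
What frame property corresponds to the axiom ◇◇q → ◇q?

Replacing q by ¬q and contraposing gives the equivalent schema □q → □□q.
Suppose □q→□□q is valid. Take Rxy, Ryz and set V(q)={w : Rxw}. Then □q at x, so □□q at x, so □q at y, so q at z, i.e. Rxz.
The converse is a direct semantic check.
Frame condition: ∀x ∀y ∀z (Rxy ∧ Ryz → Rxz).

transitivity: ∀x ∀y ∀z (Rxy ∧ Ryz → Rxz)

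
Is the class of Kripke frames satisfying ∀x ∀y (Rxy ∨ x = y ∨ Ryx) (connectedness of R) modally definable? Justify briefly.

Not modally definable

Modal frame validity is preserved under disjoint unions.
Take 4 disjoint single-world reflexive frames: each is trivially connected, but their disjoint union has 4 worlds with no edge between distinct components, so it is not connected.
So no modal formula (or set of formulas) defines exactly the connected frames.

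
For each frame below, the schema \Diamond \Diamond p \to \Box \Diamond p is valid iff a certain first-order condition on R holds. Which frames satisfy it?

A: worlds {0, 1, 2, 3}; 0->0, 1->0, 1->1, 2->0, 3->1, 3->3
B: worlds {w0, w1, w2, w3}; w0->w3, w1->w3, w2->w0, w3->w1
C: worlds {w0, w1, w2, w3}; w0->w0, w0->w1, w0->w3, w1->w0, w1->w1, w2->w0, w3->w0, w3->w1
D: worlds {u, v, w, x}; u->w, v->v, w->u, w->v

This is the axiom for a generalized confluence (Geach) condition; its first-order frame correspondent is \forall x \forall y \forall z ((x R^2 y \wedge xRz) \to \exists w (y = w \wedge zRw)).
A: fails — 1R²1, 1R0 but no w with 1=w and 0Rw.
B: holds.
C: fails — w0R²w3, w0Rw1 but no w with w3=w and w1Rw.
D: fails — wR²v, wRu but no t with v=t and uRt.
Valid on: B.

B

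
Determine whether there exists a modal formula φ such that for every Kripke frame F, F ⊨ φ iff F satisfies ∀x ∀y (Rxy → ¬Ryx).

No — not modally definable

If a class were modally definable it would be closed under surjective bounded morphisms (Goldblatt–Thomason).
The 5-cycle (worlds 0,1,2,3,4 with 0→1→2→3→4→0) is asymmetric. Mapping every world to a single reflexive point • is a surjective bounded morphism, and the reflexive point is not asymmetric (R•• but asymmetry requires ¬R••).
So the class is not modally definable.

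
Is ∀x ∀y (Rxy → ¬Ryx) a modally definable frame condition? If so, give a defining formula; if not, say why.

If a class were modally definable it would be closed under surjective bounded morphisms (Goldblatt–Thomason).
The 4-cycle (worlds a,b,c,d with a→b→c→d→a) is asymmetric. Mapping every world to a single reflexive point • is a surjective bounded morphism, and the reflexive point is not asymmetric (R•• but asymmetry requires ¬R••).
So no modal formula (or set of formulas) defines exactly the asymmetric frames.

Not definable by any modal formula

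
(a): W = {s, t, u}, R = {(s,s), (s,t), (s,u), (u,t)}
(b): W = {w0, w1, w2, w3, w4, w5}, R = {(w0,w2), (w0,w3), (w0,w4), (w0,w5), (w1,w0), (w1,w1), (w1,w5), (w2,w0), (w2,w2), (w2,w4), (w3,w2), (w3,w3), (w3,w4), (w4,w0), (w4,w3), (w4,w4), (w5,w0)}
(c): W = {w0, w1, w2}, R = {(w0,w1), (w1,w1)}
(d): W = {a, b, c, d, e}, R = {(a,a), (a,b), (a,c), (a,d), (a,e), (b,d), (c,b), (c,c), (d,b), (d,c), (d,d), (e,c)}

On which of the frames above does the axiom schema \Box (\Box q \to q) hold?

Frame correspondent (Sahlqvist): \forall x \forall y (Rxy \to Ryy) — i.e. shift-reflexivity.
(a): fails — Rsu but not Ruu.
(b): fails — Rw1w5 but not Rw5w5.
(c): holds.
(d): fails — Rab but not Rbb.

(c)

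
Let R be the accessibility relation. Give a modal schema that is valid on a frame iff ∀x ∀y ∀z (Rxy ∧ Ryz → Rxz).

□ψ → □□ψ

The condition is transitivity. The 4 schema □ψ → □□ψ defines it.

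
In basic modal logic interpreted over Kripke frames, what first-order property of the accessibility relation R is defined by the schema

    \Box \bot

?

□⊥ is valid iff no world has any successor (otherwise □⊥ fails at any world with one).
Conversely, any frame satisfying \forall x \forall y \neg Rxy validates the schema.
Frame condition: \forall x \forall y \neg Rxy.

Emptiness of R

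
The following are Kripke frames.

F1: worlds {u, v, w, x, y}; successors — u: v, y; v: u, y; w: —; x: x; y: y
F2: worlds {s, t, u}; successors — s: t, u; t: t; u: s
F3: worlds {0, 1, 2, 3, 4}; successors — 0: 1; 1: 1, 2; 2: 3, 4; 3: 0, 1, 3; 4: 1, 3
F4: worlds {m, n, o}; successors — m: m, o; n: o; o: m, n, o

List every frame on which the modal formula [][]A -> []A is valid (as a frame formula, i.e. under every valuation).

F4

The schema corresponds to density: forall x forall y (Rxy -> exists z (Rxz & Rzy)).
F1: fails — Ruv but no z with Ruz and Rzv.
F2: fails — Rsu but no z with Rsz and Rzu.
F3: fails — R24 but no z with R2z and Rz4.
F4: holds.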